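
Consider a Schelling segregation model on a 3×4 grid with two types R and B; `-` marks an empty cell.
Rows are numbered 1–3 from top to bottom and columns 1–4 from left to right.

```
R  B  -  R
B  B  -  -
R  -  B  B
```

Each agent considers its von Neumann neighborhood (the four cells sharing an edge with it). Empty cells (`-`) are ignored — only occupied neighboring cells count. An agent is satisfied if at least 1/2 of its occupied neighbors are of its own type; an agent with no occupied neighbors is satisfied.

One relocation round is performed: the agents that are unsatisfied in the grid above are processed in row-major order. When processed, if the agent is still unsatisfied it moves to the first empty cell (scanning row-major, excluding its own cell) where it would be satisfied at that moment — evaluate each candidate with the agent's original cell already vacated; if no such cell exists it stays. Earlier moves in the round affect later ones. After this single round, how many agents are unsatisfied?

0

Initially unsatisfied (in order): (1,1), (2,1), (3,1).
  (1,1) → (1,3).
  (2,1): now satisfied by earlier moves; stays.
  (3,1) → (2,4).
Resulting grid:
- B R R
B B - R
- - B B
All satisfied now.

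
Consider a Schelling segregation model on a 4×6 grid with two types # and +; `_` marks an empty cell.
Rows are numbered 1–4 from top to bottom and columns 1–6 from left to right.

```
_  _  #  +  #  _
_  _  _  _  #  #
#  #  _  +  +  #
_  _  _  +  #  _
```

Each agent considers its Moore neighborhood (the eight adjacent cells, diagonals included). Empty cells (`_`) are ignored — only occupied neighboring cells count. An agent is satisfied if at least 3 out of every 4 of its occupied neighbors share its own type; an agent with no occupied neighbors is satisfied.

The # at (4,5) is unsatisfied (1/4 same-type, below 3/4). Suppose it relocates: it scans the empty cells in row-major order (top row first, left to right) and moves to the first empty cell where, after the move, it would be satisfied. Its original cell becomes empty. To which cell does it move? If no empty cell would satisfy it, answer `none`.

(1,1)

Vacating (4,5). Empty cells in order:
  (1,1): 0/0 same-type → satisfied — stop here.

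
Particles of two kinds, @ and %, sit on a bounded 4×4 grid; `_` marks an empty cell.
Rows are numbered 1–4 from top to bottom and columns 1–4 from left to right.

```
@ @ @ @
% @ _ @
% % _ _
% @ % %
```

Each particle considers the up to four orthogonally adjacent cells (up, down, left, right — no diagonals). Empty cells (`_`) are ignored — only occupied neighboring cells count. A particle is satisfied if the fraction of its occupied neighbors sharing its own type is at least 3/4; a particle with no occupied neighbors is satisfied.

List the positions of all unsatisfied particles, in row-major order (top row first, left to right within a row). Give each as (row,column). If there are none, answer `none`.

Row 1: (1,1)@ 1/2 not · (1,2)@ 3/3 satisfied · (1,3)@ 2/2 satisfied · (1,4)@ 2/2 satisfied
Row 2: (2,1)% 1/3 not · (2,2)@ 1/3 not · (2,4)@ 1/1 satisfied
Row 3: (3,1)% 3/3 satisfied · (3,2)% 1/3 not
Row 4: (4,1)% 1/2 not · (4,2)@ 0/3 not · (4,3)% 1/2 not · (4,4)% 1/1 satisfied

(1,1), (2,1), (2,2), (3,2), (4,1), (4,2), (4,3)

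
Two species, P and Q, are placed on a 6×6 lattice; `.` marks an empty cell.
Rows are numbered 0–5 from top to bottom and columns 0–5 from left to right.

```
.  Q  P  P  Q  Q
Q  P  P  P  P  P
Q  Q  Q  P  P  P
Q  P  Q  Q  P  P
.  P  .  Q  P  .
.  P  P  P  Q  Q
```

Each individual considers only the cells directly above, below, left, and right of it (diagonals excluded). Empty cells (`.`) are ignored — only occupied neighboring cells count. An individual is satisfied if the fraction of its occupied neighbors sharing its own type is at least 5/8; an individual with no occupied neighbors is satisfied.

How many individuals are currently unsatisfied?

Row 0: (0,1)Q 0/2 not · (0,2)P 2/3 satisfied · (0,3)P 2/3 satisfied · (0,4)Q 1/3 not · (0,5)Q 1/2 not
Row 1: (1,0)Q 1/2 not · (1,1)P 1/4 not · (1,2)P 3/4 satisfied · (1,3)P 4/4 satisfied · (1,4)P 3/4 satisfied · (1,5)P 2/3 satisfied
Row 2: (2,0)Q 3/3 satisfied · (2,1)Q 2/4 not · (2,2)Q 2/4 not · (2,3)P 2/4 not · (2,4)P 4/4 satisfied · (2,5)P 3/3 satisfied
Row 3: (3,0)Q 1/2 not · (3,1)P 1/4 not · (3,2)Q 2/3 satisfied · (3,3)Q 2/4 not · (3,4)P 3/4 satisfied · (3,5)P 2/2 satisfied
Row 4: (4,1)P 2/2 satisfied · (4,3)Q 1/3 not · (4,4)P 1/3 not
Row 5: (5,1)P 2/2 satisfied · (5,2)P 2/2 satisfied · (5,3)P 1/3 not · (5,4)Q 1/3 not · (5,5)Q 1/1 satisfied
Unsatisfied: (0,1), (0,4), (0,5), (1,0), (1,1), (2,1), (2,2), (2,3), (3,0), (3,1), (3,3), (4,3), (4,4), (5,3), (5,4) — 15 in total.

15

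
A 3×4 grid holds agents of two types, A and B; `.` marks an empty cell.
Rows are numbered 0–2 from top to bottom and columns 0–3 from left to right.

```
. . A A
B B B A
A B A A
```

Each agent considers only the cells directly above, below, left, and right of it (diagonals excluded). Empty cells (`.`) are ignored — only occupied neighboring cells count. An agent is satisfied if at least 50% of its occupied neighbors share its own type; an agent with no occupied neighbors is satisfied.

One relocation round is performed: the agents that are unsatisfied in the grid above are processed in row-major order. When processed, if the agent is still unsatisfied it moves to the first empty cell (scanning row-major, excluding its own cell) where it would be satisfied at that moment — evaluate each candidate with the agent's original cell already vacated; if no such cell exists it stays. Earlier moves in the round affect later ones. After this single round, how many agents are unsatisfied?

0

Initially unsatisfied (in order): (1,2), (2,0), (2,1), (2,2).
  (1,2) → (0,0).
  (2,0) → (1,2).
  (2,1): now satisfied by earlier moves; stays.
  (2,2): now satisfied by earlier moves; stays.
Resulting grid:
B . A A
B B A A
. B A A
All satisfied now.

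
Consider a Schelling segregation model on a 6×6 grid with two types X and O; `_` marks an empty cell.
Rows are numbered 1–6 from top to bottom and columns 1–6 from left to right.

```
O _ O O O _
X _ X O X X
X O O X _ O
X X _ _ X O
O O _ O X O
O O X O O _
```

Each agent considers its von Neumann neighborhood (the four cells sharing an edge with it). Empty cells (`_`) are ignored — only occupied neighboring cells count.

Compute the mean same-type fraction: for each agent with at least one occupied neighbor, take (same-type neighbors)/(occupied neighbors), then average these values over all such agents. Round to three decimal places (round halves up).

Row 1: (1,1)O 0/1 · (1,3)O 1/2 · (1,4)O 3/3 · (1,5)O 1/2
Row 2: (2,1)X 1/2 · (2,3)X 0/3 · (2,4)O 1/4 · (2,5)X 1/3 · (2,6)X 1/2
Row 3: (3,1)X 2/3 · (3,2)O 1/3 · (3,3)O 1/3 · (3,4)X 0/2 · (3,6)O 1/2
Row 4: (4,1)X 2/3 · (4,2)X 1/3 · (4,5)X 1/2 · (4,6)O 2/3
Row 5: (5,1)O 2/3 · (5,2)O 2/3 · (5,4)O 1/2 · (5,5)X 1/4 · (5,6)O 1/2
Row 6: (6,1)O 2/2 · (6,2)O 2/3 · (6,3)X 0/2 · (6,4)O 2/3 · (6,5)O 1/2
Sum over 28 agents: 0/1 + 1/2 + 3/3 + 1/2 + 1/2 + 0/3 + 1/4 + 1/3 + 1/2 + 2/3 + 1/3 + 1/3 + 0/2 + 1/2 + 2/3 + 1/3 + 1/2 + 2/3 + 2/3 + 2/3 + 1/2 + 1/4 + 1/2 + 2/2 + 2/3 + 0/2 + 2/3 + 1/2 = 13; mean = 13 ÷ 28 = 13/28 = 0.464285… → 0.464.

0.464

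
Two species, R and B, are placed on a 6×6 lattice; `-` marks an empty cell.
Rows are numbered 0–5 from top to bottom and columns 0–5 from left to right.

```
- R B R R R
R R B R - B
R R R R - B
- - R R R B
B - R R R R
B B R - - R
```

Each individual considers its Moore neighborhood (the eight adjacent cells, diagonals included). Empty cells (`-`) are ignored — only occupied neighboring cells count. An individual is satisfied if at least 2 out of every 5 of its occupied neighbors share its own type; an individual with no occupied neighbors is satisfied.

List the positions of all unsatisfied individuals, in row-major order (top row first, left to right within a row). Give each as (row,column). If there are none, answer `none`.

Row 0: (0,1)R 2/4 ok · (0,2)B 1/5 unhappy · (0,3)R 2/4 ok · (0,4)R 3/4 ok · (0,5)R 1/2 ok
Row 1: (1,0)R 4/4 ok · (1,1)R 5/7 ok · (1,2)B 1/8 unhappy · (1,3)R 4/6 ok · (1,5)B 1/3 unhappy
Row 2: (2,0)R 3/3 ok · (2,1)R 5/6 ok · (2,2)R 6/7 ok · (2,3)R 5/6 ok · (2,5)B 2/3 ok
Row 3: (3,2)R 6/6 ok · (3,3)R 7/7 ok · (3,4)R 5/7 ok · (3,5)B 1/4 unhappy
Row 4: (4,0)B 2/2 ok · (4,2)R 4/5 ok · (4,3)R 6/6 ok · (4,4)R 5/6 ok · (4,5)R 3/4 ok
Row 5: (5,0)B 2/2 ok · (5,1)B 2/4 ok · (5,2)R 2/3 ok · (5,5)R 2/2 ok

(0,2), (1,2), (1,5), (3,5)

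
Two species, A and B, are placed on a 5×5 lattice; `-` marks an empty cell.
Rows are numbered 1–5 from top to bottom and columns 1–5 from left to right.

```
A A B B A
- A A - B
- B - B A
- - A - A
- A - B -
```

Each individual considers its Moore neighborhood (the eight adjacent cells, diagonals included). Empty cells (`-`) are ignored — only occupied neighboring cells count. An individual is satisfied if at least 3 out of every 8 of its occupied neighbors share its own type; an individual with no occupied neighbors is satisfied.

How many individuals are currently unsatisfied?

9

Row 1: (1,1)A 2/2 satisfied · (1,2)A 3/4 satisfied · (1,3)B 1/4 not · (1,4)B 2/4 satisfied · (1,5)A 0/2 not
Row 2: (2,2)A 3/5 satisfied · (2,3)A 2/6 not · (2,5)B 2/4 satisfied
Row 3: (3,2)B 0/3 not · (3,4)B 1/5 not · (3,5)A 1/3 not
Row 4: (4,3)A 1/4 not · (4,5)A 1/3 not
Row 5: (5,2)A 1/1 satisfied · (5,4)B 0/2 not
Unsatisfied: (1,3), (1,5), (2,3), (3,2), (3,4), (3,5), (4,3), (4,5), (5,4) — 9 in total.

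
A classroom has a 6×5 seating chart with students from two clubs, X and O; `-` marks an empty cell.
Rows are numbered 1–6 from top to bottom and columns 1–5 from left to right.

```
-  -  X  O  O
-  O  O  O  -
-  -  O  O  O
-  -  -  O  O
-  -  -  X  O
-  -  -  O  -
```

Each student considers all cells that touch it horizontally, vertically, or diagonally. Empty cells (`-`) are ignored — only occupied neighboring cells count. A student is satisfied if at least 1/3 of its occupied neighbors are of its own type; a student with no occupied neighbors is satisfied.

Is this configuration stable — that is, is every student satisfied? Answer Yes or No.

No

(1,3)X 0/4 unhappy
(1,4)O 3/4 ok
(1,5)O 2/2 ok
(2,2)O 2/3 ok
(2,3)O 5/6 ok
(2,4)O 6/7 ok
(3,3)O 5/5 ok
(3,4)O 6/6 ok
(3,5)O 4/4 ok
(4,4)O 5/6 ok
(4,5)O 4/5 ok
(5,4)X 0/4 unhappy
(5,5)O 3/4 ok
(6,4)O 1/2 ok
For instance (1,3) has only 0/4 same-type neighbors, below 1/3.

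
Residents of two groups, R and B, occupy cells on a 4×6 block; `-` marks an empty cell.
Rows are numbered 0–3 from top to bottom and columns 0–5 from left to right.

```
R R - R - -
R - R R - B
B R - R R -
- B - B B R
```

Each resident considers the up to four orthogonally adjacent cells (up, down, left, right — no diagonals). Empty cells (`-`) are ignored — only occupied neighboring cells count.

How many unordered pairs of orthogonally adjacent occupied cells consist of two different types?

6

Scan each occupied cell's neighbors to the right and below so each pair is counted once.
From row 0: 0 unlike of 3 pairs (running 0/3).
From row 1: 1 unlike of 3 pairs (running 1/6).
From row 2: 4 unlike of 5 pairs (running 5/11).
From row 3: 1 unlike of 2 pairs (running 6/13).
Total adjacent occupied pairs: 13; unlike-type pairs: 6.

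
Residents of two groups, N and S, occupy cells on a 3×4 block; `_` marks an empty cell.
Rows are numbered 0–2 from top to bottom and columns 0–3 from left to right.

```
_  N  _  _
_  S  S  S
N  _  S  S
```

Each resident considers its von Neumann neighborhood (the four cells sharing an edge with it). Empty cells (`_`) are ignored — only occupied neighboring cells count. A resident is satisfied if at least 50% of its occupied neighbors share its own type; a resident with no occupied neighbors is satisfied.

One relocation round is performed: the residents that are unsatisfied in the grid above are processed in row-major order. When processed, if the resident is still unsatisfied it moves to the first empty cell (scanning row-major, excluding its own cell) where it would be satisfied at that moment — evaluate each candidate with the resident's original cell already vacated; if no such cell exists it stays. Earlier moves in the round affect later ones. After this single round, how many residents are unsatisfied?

0

Initially unsatisfied (in order): (0,1).
  (0,1) → (0,0).
Resulting grid:
N _ _ _
_ S S S
N _ S S
All satisfied now.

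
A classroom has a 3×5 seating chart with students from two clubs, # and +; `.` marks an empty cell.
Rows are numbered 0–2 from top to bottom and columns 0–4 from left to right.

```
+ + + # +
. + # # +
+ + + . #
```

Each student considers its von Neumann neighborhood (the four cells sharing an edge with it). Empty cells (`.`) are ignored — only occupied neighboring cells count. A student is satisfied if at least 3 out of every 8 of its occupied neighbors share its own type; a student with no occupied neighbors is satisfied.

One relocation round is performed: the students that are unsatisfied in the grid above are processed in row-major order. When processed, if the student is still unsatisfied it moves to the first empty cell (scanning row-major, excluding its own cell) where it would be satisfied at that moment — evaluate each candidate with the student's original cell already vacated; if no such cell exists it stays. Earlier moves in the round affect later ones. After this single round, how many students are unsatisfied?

Initially unsatisfied (in order): (0,2), (0,3), (1,2), (1,4), (2,4).
  (0,2) → (1,0).
  (0,3): now satisfied by earlier moves; stays.
  (1,2) → (0,2).
  (1,4) → (1,2).
  (2,4): now satisfied by earlier moves; stays.
Resulting grid:
+ + # # +
+ + + # .
+ + + . #
Unsatisfied now: (0,2), (0,4).

2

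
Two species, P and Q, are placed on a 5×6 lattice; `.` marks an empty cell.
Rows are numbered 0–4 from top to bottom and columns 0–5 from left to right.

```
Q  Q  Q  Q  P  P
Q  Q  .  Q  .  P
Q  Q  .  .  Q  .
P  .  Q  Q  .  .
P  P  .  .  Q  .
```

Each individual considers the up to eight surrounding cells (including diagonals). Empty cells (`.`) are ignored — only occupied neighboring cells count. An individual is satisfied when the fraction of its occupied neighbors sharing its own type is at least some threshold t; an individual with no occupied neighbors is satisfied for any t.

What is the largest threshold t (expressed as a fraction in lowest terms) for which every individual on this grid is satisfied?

(0,0)Q 3/3
(0,1)Q 4/4
(0,2)Q 4/4
(0,3)Q 2/3
(0,4)P 2/4
(0,5)P 2/2
(1,0)Q 5/5
(1,1)Q 6/6
(1,3)Q 3/4
(1,5)P 2/3
(2,0)Q 3/4
(2,1)Q 4/5
(2,4)Q 2/3
(3,0)P 2/4
(3,2)Q 2/3
(3,3)Q 3/3
(4,0)P 2/2
(4,1)P 2/3
(4,4)Q 1/1
The smallest same-type fraction is 2/4 at (0,4), which reduces to 1/2. Any threshold above that leaves this individual unsatisfied.

1/2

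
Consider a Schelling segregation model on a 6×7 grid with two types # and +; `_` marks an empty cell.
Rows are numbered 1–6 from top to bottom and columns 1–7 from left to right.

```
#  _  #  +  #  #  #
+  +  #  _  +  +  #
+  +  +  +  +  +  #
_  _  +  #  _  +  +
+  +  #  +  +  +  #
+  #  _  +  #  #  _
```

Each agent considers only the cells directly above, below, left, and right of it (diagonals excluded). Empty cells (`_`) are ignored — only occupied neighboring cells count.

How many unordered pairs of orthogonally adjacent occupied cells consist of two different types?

23

Scan each occupied cell's neighbors to the right and below so each pair is counted once.
From row 1: 5 unlike of 9 pairs (running 5/9).
From row 2: 3 unlike of 10 pairs (running 8/19).
From row 3: 3 unlike of 10 pairs (running 11/29).
From row 4: 4 unlike of 6 pairs (running 15/35).
From row 5: 6 unlike of 11 pairs (running 21/46).
From row 6: 2 unlike of 3 pairs (running 23/49).
Total adjacent occupied pairs: 49; unlike-type pairs: 23.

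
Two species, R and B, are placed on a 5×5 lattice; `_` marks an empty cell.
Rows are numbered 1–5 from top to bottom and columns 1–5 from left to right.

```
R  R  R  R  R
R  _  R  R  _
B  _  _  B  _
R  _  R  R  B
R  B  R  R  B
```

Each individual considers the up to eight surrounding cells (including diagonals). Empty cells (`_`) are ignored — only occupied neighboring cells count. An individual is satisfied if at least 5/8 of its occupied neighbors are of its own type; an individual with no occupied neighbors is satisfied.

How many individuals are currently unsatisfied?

Row 1: (1,1)R 2/2 ✓ · (1,2)R 4/4 ✓ · (1,3)R 4/4 ✓ · (1,4)R 4/4 ✓ · (1,5)R 2/2 ✓
Row 2: (2,1)R 2/3 ✓ · (2,3)R 4/5 ✓ · (2,4)R 4/5 ✓
Row 3: (3,1)B 0/2 ✗ · (3,4)B 1/5 ✗
Row 4: (4,1)R 1/3 ✗ · (4,3)R 3/5 ✗ · (4,4)R 3/6 ✗ · (4,5)B 2/4 ✗
Row 5: (5,1)R 1/2 ✗ · (5,2)B 0/4 ✗ · (5,3)R 3/4 ✓ · (5,4)R 3/5 ✗ · (5,5)B 1/3 ✗
Unsatisfied: (3,1), (3,4), (4,1), (4,3), (4,4), (4,5), (5,1), (5,2), (5,4), (5,5) — 10 in total.

10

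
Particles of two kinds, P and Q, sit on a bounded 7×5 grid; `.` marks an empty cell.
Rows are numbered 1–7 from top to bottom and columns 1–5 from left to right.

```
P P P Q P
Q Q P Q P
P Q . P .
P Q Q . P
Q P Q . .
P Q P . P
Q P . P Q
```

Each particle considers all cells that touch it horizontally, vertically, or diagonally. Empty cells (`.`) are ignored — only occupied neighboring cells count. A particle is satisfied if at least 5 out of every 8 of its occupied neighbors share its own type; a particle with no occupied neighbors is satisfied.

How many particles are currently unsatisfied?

Row 1: (1,1)P 1/3 unhappy · (1,2)P 3/5 unhappy · (1,3)P 2/5 unhappy · (1,4)Q 1/5 unhappy · (1,5)P 1/3 unhappy
Row 2: (2,1)Q 2/5 unhappy · (2,2)Q 2/7 unhappy · (2,3)P 3/7 unhappy · (2,4)Q 1/6 unhappy · (2,5)P 2/4 unhappy
Row 3: (3,1)P 1/5 unhappy · (3,2)Q 4/7 unhappy · (3,4)P 3/5 unhappy
Row 4: (4,1)P 2/5 unhappy · (4,2)Q 4/7 unhappy · (4,3)Q 3/5 unhappy · (4,5)P 1/1 ok
Row 5: (5,1)Q 2/5 unhappy · (5,2)P 3/8 unhappy · (5,3)Q 3/5 unhappy
Row 6: (6,1)P 2/5 unhappy · (6,2)Q 3/7 unhappy · (6,3)P 3/5 unhappy · (6,5)P 1/2 unhappy
Row 7: (7,1)Q 1/3 unhappy · (7,2)P 2/4 unhappy · (7,4)P 2/3 ok · (7,5)Q 0/2 unhappy
Unsatisfied: (1,1), (1,2), (1,3), (1,4), (1,5), (2,1), (2,2), (2,3), (2,4), (2,5), (3,1), (3,2), (3,4), (4,1), (4,2), (4,3), (5,1), (5,2), (5,3), (6,1), (6,2), (6,3), (6,5), (7,1), (7,2), (7,5) — 26 in total.

26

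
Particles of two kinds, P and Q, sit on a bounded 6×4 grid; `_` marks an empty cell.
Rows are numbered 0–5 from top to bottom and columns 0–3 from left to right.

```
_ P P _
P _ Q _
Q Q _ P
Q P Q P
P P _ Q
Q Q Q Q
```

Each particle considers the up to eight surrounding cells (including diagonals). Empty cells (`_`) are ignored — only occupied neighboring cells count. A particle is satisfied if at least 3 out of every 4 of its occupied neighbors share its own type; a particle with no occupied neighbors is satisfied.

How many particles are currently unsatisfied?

15

(0,1)P 2/3 not
(0,2)P 1/2 not
(1,0)P 1/3 not
(1,2)Q 1/4 not
(2,0)Q 2/4 not
(2,1)Q 4/6 not
(2,3)P 1/3 not
(3,0)Q 2/5 not
(3,1)P 2/6 not
(3,2)Q 2/6 not
(3,3)P 1/3 not
(4,0)P 2/5 not
(4,1)P 2/7 not
(4,3)Q 3/4 satisfied
(5,0)Q 1/3 not
(5,1)Q 2/4 not
(5,2)Q 3/4 satisfied
(5,3)Q 2/2 satisfied
Unsatisfied: (0,1), (0,2), (1,0), (1,2), (2,0), (2,1), (2,3), (3,0), (3,1), (3,2), (3,3), (4,0), (4,1), (5,0), (5,1) — 15 in total.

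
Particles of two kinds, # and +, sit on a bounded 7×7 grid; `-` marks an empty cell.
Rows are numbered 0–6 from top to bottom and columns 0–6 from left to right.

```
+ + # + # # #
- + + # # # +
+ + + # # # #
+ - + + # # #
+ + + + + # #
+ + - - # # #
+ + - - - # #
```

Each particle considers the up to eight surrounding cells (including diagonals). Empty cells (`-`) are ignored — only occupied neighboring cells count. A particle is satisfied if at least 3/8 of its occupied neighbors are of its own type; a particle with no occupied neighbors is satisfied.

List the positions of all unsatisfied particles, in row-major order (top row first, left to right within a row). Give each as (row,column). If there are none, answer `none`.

(0,0)+ 2/2 satisfied
(0,1)+ 3/4 satisfied
(0,2)# 1/5 not
(0,3)+ 1/5 not
(0,4)# 4/5 satisfied
(0,5)# 4/5 satisfied
(0,6)# 2/3 satisfied
(1,1)+ 6/7 satisfied
(1,2)+ 5/8 satisfied
(1,3)# 5/8 satisfied
(1,4)# 7/8 satisfied
(1,5)# 7/8 satisfied
(1,6)+ 0/5 not
(2,0)+ 3/3 satisfied
(2,1)+ 6/6 satisfied
(2,2)+ 5/7 satisfied
(2,3)# 4/8 satisfied
(2,4)# 7/8 satisfied
(2,5)# 7/8 satisfied
(2,6)# 4/5 satisfied
(3,0)+ 4/4 satisfied
(3,2)+ 6/7 satisfied
(3,3)+ 5/8 satisfied
(3,4)# 5/8 satisfied
(3,5)# 7/8 satisfied
(3,6)# 5/5 satisfied
(4,0)+ 4/4 satisfied
(4,1)+ 6/6 satisfied
(4,2)+ 5/5 satisfied
(4,3)+ 4/6 satisfied
(4,4)+ 2/7 not
(4,5)# 7/8 satisfied
(4,6)# 5/5 satisfied
(5,0)+ 5/5 satisfied
(5,1)+ 6/6 satisfied
(5,4)# 3/5 satisfied
(5,5)# 6/7 satisfied
(5,6)# 5/5 satisfied
(6,0)+ 3/3 satisfied
(6,1)+ 3/3 satisfied
(6,5)# 4/4 satisfied
(6,6)# 3/3 satisfied

(0,2), (0,3), (1,6), (4,4)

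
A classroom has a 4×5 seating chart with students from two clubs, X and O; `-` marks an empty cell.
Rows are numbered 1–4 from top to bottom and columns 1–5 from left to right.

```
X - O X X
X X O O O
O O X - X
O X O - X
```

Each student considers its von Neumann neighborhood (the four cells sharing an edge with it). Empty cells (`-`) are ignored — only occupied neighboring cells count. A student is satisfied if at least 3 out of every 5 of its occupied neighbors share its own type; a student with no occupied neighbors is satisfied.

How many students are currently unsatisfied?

(1,1)X 1/1 satisfied
(1,3)O 1/2 not
(1,4)X 1/3 not
(1,5)X 1/2 not
(2,1)X 2/3 satisfied
(2,2)X 1/3 not
(2,3)O 2/4 not
(2,4)O 2/3 satisfied
(2,5)O 1/3 not
(3,1)O 2/3 satisfied
(3,2)O 1/4 not
(3,3)X 0/3 not
(3,5)X 1/2 not
(4,1)O 1/2 not
(4,2)X 0/3 not
(4,3)O 0/2 not
(4,5)X 1/1 satisfied
Unsatisfied: (1,3), (1,4), (1,5), (2,2), (2,3), (2,5), (3,2), (3,3), (3,5), (4,1), (4,2), (4,3) — 12 in total.

12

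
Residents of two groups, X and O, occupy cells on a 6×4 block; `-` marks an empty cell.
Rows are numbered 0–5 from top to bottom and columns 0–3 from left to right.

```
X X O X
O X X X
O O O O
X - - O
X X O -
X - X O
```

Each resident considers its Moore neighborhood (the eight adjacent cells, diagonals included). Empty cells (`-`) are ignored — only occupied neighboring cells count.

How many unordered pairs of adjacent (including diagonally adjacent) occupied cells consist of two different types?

Scan each occupied cell's neighbors to the right and below (and the two forward diagonals) so each pair is counted once.
Row 0: X(0,0)–X(0,1)= X(0,0)–O(1,0)≠ X(0,0)–X(1,1)= X(0,1)–O(0,2)≠ X(0,1)–X(1,1)= X(0,1)–X(1,2)= X(0,1)–O(1,0)≠ O(0,2)–X(0,3)≠ O(0,2)–X(1,2)≠ O(0,2)–X(1,3)≠ O(0,2)–X(1,1)≠ X(0,3)–X(1,3)= X(0,3)–X(1,2)=  → 7/13 unlike.
Row 1: O(1,0)–X(1,1)≠ O(1,0)–O(2,0)= O(1,0)–O(2,1)= X(1,1)–X(1,2)= X(1,1)–O(2,1)≠ X(1,1)–O(2,2)≠ X(1,1)–O(2,0)≠ X(1,2)–X(1,3)= X(1,2)–O(2,2)≠ X(1,2)–O(2,3)≠ X(1,2)–O(2,1)≠ X(1,3)–O(2,3)≠ X(1,3)–O(2,2)≠  → 9/13 unlike.
Row 2: O(2,0)–O(2,1)= O(2,0)–X(3,0)≠ O(2,1)–O(2,2)= O(2,1)–X(3,0)≠ O(2,2)–O(2,3)= O(2,2)–O(3,3)= O(2,3)–O(3,3)=  → 2/7 unlike.
Row 3: X(3,0)–X(4,0)= X(3,0)–X(4,1)= O(3,3)–O(4,2)=  → 0/3 unlike.
Row 4: X(4,0)–X(4,1)= X(4,0)–X(5,0)= X(4,1)–O(4,2)≠ X(4,1)–X(5,2)= X(4,1)–X(5,0)= O(4,2)–X(5,2)≠ O(4,2)–O(5,3)=  → 2/7 unlike.
Row 5: X(5,2)–O(5,3)≠  → 1/1 unlike.
Total adjacent occupied pairs: 44; unlike-type pairs: 21.

21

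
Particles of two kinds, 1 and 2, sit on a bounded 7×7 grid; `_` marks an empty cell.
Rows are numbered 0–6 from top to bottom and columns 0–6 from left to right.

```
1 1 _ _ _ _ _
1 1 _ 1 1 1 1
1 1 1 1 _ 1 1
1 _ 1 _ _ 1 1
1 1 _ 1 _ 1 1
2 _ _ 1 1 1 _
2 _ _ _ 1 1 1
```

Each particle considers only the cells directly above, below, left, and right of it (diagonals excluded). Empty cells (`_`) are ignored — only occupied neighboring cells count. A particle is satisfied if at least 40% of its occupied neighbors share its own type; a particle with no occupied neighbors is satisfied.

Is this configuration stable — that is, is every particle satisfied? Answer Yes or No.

Yes

Row 0: (0,0)1 2/2 ok · (0,1)1 2/2 ok
Row 1: (1,0)1 3/3 ok · (1,1)1 3/3 ok · (1,3)1 2/2 ok · (1,4)1 2/2 ok · (1,5)1 3/3 ok · (1,6)1 2/2 ok
Row 2: (2,0)1 3/3 ok · (2,1)1 3/3 ok · (2,2)1 3/3 ok · (2,3)1 2/2 ok · (2,5)1 3/3 ok · (2,6)1 3/3 ok
Row 3: (3,0)1 2/2 ok · (3,2)1 1/1 ok · (3,5)1 3/3 ok · (3,6)1 3/3 ok
Row 4: (4,0)1 2/3 ok · (4,1)1 1/1 ok · (4,3)1 1/1 ok · (4,5)1 3/3 ok · (4,6)1 2/2 ok
Row 5: (5,0)2 1/2 ok · (5,3)1 2/2 ok · (5,4)1 3/3 ok · (5,5)1 3/3 ok
Row 6: (6,0)2 1/1 ok · (6,4)1 2/2 ok · (6,5)1 3/3 ok · (6,6)1 1/1 ok
All meet the threshold, so the configuration is stable.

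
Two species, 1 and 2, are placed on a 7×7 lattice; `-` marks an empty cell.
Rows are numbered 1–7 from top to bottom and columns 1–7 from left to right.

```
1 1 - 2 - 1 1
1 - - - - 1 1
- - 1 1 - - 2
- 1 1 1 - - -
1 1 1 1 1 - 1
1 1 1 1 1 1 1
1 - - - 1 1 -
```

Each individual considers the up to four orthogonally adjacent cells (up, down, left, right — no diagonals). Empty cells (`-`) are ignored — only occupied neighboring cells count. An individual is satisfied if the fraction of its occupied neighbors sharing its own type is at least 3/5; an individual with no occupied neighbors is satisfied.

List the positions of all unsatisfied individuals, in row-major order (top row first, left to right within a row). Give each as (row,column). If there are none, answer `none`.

(1,1)1 2/2 satisfied
(1,2)1 1/1 satisfied
(1,4)2 0/0 satisfied
(1,6)1 2/2 satisfied
(1,7)1 2/2 satisfied
(2,1)1 1/1 satisfied
(2,6)1 2/2 satisfied
(2,7)1 2/3 satisfied
(3,3)1 2/2 satisfied
(3,4)1 2/2 satisfied
(3,7)2 0/1 not
(4,2)1 2/2 satisfied
(4,3)1 4/4 satisfied
(4,4)1 3/3 satisfied
(5,1)1 2/2 satisfied
(5,2)1 4/4 satisfied
(5,3)1 4/4 satisfied
(5,4)1 4/4 satisfied
(5,5)1 2/2 satisfied
(5,7)1 1/1 satisfied
(6,1)1 3/3 satisfied
(6,2)1 3/3 satisfied
(6,3)1 3/3 satisfied
(6,4)1 3/3 satisfied
(6,5)1 4/4 satisfied
(6,6)1 3/3 satisfied
(6,7)1 2/2 satisfied
(7,1)1 1/1 satisfied
(7,5)1 2/2 satisfied
(7,6)1 2/2 satisfied

(3,7)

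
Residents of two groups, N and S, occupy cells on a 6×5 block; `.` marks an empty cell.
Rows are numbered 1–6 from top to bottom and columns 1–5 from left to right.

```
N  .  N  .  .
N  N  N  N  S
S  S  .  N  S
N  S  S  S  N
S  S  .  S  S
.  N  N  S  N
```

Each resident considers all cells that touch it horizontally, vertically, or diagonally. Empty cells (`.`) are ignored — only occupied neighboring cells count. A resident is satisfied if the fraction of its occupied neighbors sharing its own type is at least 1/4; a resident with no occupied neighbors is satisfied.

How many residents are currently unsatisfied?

3

(1,1)N 2/2 ✓
(1,3)N 3/3 ✓
(2,1)N 2/4 ✓
(2,2)N 4/6 ✓
(2,3)N 4/5 ✓
(2,4)N 3/5 ✓
(2,5)S 1/3 ✓
(3,1)S 2/5 ✓
(3,2)S 3/7 ✓
(3,4)N 3/7 ✓
(3,5)S 2/5 ✓
(4,1)N 0/5 ✗
(4,2)S 5/6 ✓
(4,3)S 5/6 ✓
(4,4)S 4/6 ✓
(4,5)N 1/5 ✗
(5,1)S 2/4 ✓
(5,2)S 3/6 ✓
(5,4)S 4/7 ✓
(5,5)S 3/5 ✓
(6,2)N 1/3 ✓
(6,3)N 1/4 ✓
(6,4)S 2/4 ✓
(6,5)N 0/3 ✗
Unsatisfied: (4,1), (4,5), (6,5) — 3 in total.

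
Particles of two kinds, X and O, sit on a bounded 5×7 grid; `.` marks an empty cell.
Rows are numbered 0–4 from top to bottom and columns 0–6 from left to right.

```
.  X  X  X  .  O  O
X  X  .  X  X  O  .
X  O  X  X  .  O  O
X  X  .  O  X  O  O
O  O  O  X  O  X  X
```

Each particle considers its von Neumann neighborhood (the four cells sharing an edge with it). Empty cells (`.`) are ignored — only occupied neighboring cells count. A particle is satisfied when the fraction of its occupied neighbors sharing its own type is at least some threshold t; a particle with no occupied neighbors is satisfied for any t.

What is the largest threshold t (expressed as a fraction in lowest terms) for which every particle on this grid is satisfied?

(0,1)X 2/2
(0,2)X 2/2
(0,3)X 2/2
(0,5)O 2/2
(0,6)O 1/1
(1,0)X 2/2
(1,1)X 2/3
(1,3)X 3/3
(1,4)X 1/2
(1,5)O 2/3
(2,0)X 2/3
(2,1)O 0/4
(2,2)X 1/2
(2,3)X 2/3
(2,5)O 3/3
(2,6)O 2/2
(3,0)X 2/3
(3,1)X 1/3
(3,3)O 0/3
(3,4)X 0/3
(3,5)O 2/4
(3,6)O 2/3
(4,0)O 1/2
(4,1)O 2/3
(4,2)O 1/2
(4,3)X 0/3
(4,4)O 0/3
(4,5)X 1/3
(4,6)X 1/2
The smallest same-type fraction is 0/4 at (2,1), which reduces to 0/1. Any threshold above that leaves this particle unsatisfied.

0/1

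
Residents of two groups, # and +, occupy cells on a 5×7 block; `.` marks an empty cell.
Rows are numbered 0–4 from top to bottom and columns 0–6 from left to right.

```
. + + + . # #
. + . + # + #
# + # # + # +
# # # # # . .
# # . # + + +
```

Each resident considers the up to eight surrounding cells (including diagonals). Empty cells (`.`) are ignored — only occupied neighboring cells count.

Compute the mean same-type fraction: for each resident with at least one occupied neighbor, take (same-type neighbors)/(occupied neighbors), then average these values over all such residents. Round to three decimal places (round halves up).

Row 0: (0,1)+ 2/2 · (0,2)+ 4/4 · (0,3)+ 2/3 · (0,5)# 3/4 · (0,6)# 2/3
Row 1: (1,1)+ 3/5 · (1,3)+ 3/6 · (1,4)# 3/7 · (1,5)+ 2/7 · (1,6)# 3/5
Row 2: (2,0)# 2/4 · (2,1)+ 1/6 · (2,2)# 4/7 · (2,3)# 5/7 · (2,4)+ 2/7 · (2,5)# 3/6 · (2,6)+ 1/3
Row 3: (3,0)# 4/5 · (3,1)# 6/7 · (3,2)# 6/7 · (3,3)# 5/7 · (3,4)# 4/7
Row 4: (4,0)# 3/3 · (4,1)# 4/4 · (4,3)# 3/4 · (4,4)+ 1/4 · (4,5)+ 2/3 · (4,6)+ 1/1
Sum over 28 residents: 2/2 + 4/4 + 2/3 + 3/4 + 2/3 + 3/5 + 3/6 + 3/7 + 2/7 + 3/5 + 2/4 + 1/6 + 4/7 + 5/7 + 2/7 + 3/6 + 1/3 + 4/5 + 6/7 + 6/7 + 5/7 + 4/7 + 3/3 + 4/4 + 3/4 + 1/4 + 2/3 + 1/1 = 505/28; mean = 505/28 ÷ 28 = 505/784 = 0.644132… → 0.644.

0.644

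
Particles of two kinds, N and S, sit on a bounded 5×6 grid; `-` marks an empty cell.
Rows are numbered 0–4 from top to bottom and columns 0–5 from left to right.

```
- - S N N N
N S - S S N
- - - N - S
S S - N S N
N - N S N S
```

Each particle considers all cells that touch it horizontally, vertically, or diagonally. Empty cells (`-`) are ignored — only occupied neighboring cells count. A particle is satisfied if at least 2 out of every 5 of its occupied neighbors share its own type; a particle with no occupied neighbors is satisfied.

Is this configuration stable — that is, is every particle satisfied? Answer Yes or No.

No

Row 0: (0,2)S 2/3 satisfied · (0,3)N 1/4 not · (0,4)N 3/5 satisfied · (0,5)N 2/3 satisfied
Row 1: (1,0)N 0/1 not · (1,1)S 1/2 satisfied · (1,3)S 2/5 satisfied · (1,4)S 2/7 not · (1,5)N 2/4 satisfied
Row 2: (2,3)N 1/4 not · (2,5)S 2/4 satisfied
Row 3: (3,0)S 1/2 satisfied · (3,1)S 1/3 not · (3,3)N 3/5 satisfied · (3,4)S 3/7 satisfied · (3,5)N 1/4 not
Row 4: (4,0)N 0/2 not · (4,2)N 1/3 not · (4,3)S 1/4 not · (4,4)N 2/5 satisfied · (4,5)S 1/3 not
For instance (0,3) has only 1/4 same-type neighbors, below 2/5.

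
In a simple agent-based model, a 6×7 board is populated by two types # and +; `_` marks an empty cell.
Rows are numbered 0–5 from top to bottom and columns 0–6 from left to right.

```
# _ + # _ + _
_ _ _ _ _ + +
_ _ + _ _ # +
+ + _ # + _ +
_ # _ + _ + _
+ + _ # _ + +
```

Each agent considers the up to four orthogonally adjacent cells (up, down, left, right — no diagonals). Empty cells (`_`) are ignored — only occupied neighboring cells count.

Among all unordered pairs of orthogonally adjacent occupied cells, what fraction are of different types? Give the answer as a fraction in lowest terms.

Scan each occupied cell's neighbors to the right and below so each pair is counted once.
Row 0: +(0,2)–#(0,3)≠ +(0,5)–+(1,5)=  → 1/2 unlike.
Row 1: +(1,5)–+(1,6)= +(1,5)–#(2,5)≠ +(1,6)–+(2,6)=  → 1/3 unlike.
Row 2: #(2,5)–+(2,6)≠ +(2,6)–+(3,6)=  → 1/2 unlike.
Row 3: +(3,0)–+(3,1)= +(3,1)–#(4,1)≠ #(3,3)–+(3,4)≠ #(3,3)–+(4,3)≠  → 3/4 unlike.
Row 4: #(4,1)–+(5,1)≠ +(4,3)–#(5,3)≠ +(4,5)–+(5,5)=  → 2/3 unlike.
Row 5: +(5,0)–+(5,1)= +(5,5)–+(5,6)=  → 0/2 unlike.
Total adjacent occupied pairs: 16; unlike-type pairs: 8.
8/16 reduces to 1/2.

1/2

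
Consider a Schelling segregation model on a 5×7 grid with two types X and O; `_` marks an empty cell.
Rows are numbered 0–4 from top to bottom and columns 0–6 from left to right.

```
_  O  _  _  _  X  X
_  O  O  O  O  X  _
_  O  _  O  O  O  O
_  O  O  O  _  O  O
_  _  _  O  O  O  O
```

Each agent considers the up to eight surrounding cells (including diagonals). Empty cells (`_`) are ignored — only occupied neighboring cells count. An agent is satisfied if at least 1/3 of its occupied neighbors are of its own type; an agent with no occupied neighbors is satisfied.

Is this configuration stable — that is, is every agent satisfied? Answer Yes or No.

Yes

(0,1)O 2/2 satisfied
(0,5)X 2/3 satisfied
(0,6)X 2/2 satisfied
(1,1)O 3/3 satisfied
(1,2)O 5/5 satisfied
(1,3)O 4/4 satisfied
(1,4)O 4/6 satisfied
(1,5)X 2/6 satisfied
(2,1)O 4/4 satisfied
(2,3)O 6/6 satisfied
(2,4)O 6/7 satisfied
(2,5)O 5/6 satisfied
(2,6)O 3/4 satisfied
(3,1)O 2/2 satisfied
(3,2)O 5/5 satisfied
(3,3)O 5/5 satisfied
(3,5)O 7/7 satisfied
(3,6)O 5/5 satisfied
(4,3)O 3/3 satisfied
(4,4)O 4/4 satisfied
(4,5)O 4/4 satisfied
(4,6)O 3/3 satisfied
All meet the threshold, so the configuration is stable.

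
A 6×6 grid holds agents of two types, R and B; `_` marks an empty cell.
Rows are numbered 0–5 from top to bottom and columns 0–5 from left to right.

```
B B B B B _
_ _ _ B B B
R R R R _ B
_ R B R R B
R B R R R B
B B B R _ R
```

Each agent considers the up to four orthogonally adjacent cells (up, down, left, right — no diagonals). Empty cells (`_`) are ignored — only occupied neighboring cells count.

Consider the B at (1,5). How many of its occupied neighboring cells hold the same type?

2

Occupied neighbors of (1,5): (2,5)=B, (1,4)=B.
Same type (B): 2 of 2.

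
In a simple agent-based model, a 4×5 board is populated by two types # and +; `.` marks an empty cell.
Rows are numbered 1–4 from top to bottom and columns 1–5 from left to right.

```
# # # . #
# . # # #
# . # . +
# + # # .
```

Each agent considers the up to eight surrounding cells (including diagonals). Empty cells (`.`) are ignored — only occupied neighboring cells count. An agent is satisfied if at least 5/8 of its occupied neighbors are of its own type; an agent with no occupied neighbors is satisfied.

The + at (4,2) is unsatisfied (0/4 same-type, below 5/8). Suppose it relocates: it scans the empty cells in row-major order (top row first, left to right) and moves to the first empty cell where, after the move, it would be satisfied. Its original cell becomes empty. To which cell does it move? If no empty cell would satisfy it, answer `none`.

none

Vacating (4,2). Empty cells in order:
  (1,4): 0/5 same-type → still unsatisfied.
  (2,2): 0/7 same-type → still unsatisfied.
  (3,2): 0/6 same-type → still unsatisfied.
  (3,4): 1/7 same-type → still unsatisfied.
  (4,5): 1/2 same-type → still unsatisfied.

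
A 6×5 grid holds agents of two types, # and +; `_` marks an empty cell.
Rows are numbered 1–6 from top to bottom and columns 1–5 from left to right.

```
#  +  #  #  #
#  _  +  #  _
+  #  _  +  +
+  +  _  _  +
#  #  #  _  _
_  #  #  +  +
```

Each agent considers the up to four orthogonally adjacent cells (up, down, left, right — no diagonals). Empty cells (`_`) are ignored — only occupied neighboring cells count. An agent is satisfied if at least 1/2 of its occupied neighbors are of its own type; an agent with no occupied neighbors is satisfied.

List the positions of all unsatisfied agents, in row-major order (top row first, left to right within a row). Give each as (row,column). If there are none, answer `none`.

Row 1: (1,1)# 1/2 ✓ · (1,2)+ 0/2 ✗ · (1,3)# 1/3 ✗ · (1,4)# 3/3 ✓ · (1,5)# 1/1 ✓
Row 2: (2,1)# 1/2 ✓ · (2,3)+ 0/2 ✗ · (2,4)# 1/3 ✗
Row 3: (3,1)+ 1/3 ✗ · (3,2)# 0/2 ✗ · (3,4)+ 1/2 ✓ · (3,5)+ 2/2 ✓
Row 4: (4,1)+ 2/3 ✓ · (4,2)+ 1/3 ✗ · (4,5)+ 1/1 ✓
Row 5: (5,1)# 1/2 ✓ · (5,2)# 3/4 ✓ · (5,3)# 2/2 ✓
Row 6: (6,2)# 2/2 ✓ · (6,3)# 2/3 ✓ · (6,4)+ 1/2 ✓ · (6,5)+ 1/1 ✓

(1,2), (1,3), (2,3), (2,4), (3,1), (3,2), (4,2)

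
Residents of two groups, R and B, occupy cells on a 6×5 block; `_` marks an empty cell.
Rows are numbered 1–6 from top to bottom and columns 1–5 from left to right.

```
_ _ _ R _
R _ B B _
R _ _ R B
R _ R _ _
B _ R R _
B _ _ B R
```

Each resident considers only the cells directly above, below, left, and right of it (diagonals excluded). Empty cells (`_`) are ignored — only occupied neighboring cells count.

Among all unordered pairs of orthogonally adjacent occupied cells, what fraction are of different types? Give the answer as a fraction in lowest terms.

1/2

Scan each occupied cell's neighbors to the right and below so each pair is counted once.
Row 1: R(1,4)–B(2,4)≠  → 1/1 unlike.
Row 2: R(2,1)–R(3,1)= B(2,3)–B(2,4)= B(2,4)–R(3,4)≠  → 1/3 unlike.
Row 3: R(3,1)–R(4,1)= R(3,4)–B(3,5)≠  → 1/2 unlike.
Row 4: R(4,1)–B(5,1)≠ R(4,3)–R(5,3)=  → 1/2 unlike.
Row 5: B(5,1)–B(6,1)= R(5,3)–R(5,4)= R(5,4)–B(6,4)≠  → 1/3 unlike.
Row 6: B(6,4)–R(6,5)≠  → 1/1 unlike.
Total adjacent occupied pairs: 12; unlike-type pairs: 6.
6/12 reduces to 1/2.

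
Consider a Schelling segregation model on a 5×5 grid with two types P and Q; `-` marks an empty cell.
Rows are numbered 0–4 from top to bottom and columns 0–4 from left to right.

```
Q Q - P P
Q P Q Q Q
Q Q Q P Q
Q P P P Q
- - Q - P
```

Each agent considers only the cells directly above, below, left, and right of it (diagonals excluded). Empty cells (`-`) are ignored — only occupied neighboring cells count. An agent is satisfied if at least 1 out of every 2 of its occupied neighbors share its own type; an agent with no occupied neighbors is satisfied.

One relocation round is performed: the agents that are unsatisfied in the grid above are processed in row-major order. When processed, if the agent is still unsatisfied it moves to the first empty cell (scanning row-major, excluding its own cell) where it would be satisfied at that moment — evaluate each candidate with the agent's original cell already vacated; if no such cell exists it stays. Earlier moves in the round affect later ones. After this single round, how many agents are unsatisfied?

Initially unsatisfied (in order): (1,1), (2,3), (3,1), (3,4), (4,2), (4,4).
  (1,1) → (4,1).
  (2,3) → (4,0).
  (3,1): now satisfied by earlier moves; stays.
  (3,4) → (0,2).
  (4,2) → (1,1).
  (4,4): now satisfied by earlier moves; stays.
Resulting grid:
Q Q Q P P
Q Q Q Q Q
Q Q Q - Q
Q P P P -
P P - - P
Unsatisfied now: (0,3), (3,0).

2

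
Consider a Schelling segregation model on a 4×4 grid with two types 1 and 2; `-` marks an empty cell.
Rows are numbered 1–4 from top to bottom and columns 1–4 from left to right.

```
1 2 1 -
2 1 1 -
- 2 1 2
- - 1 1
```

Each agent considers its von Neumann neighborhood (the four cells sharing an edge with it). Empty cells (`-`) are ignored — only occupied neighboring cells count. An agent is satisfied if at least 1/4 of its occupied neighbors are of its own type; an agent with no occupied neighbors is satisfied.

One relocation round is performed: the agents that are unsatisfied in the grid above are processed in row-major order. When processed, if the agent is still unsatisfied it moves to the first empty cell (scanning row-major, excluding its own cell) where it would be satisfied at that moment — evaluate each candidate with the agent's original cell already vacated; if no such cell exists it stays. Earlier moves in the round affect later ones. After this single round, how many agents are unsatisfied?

0

Initially unsatisfied (in order): (1,1), (1,2), (2,1), (3,2), (3,4).
  (1,1) → (1,4).
  (1,2) → (1,1).
  (2,1): now satisfied by earlier moves; stays.
  (3,2) → (1,2).
  (3,4) → (3,1).
Resulting grid:
2 2 1 1
2 1 1 -
2 - 1 -
- - 1 1
All satisfied now.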